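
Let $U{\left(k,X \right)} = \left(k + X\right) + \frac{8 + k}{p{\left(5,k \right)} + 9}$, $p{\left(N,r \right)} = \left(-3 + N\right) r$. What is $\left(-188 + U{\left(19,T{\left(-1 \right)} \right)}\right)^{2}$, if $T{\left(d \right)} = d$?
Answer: $\frac{63409369}{2209} \approx 28705.0$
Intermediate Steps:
$p{\left(N,r \right)} = r \left(-3 + N\right)$
$U{\left(k,X \right)} = X + k + \frac{8 + k}{9 + 2 k}$ ($U{\left(k,X \right)} = \left(k + X\right) + \frac{8 + k}{k \left(-3 + 5\right) + 9} = \left(X + k\right) + \frac{8 + k}{k 2 + 9} = \left(X + k\right) + \frac{8 + k}{2 k + 9} = \left(X + k\right) + \frac{8 + k}{9 + 2 k} = X + k + \frac{8 + k}{9 + 2 k}$)
$\left(-188 + U{\left(19,T{\left(-1 \right)} \right)}\right)^{2} = \left(-188 + \frac{8 + 2 \cdot 19^{2} + 9 \left(-1\right) + 10 \cdot 19 + 2 \left(-1\right) 19}{9 + 2 \cdot 19}\right)^{2} = \left(-188 + \frac{8 + 2 \cdot 361 - 9 + 190 - 38}{9 + 38}\right)^{2} = \left(-188 + \frac{8 + 722 - 9 + 190 - 38}{47}\right)^{2} = \left(-188 + \frac{1}{47} \cdot 873\right)^{2} = \left(-188 + \frac{873}{47}\right)^{2} = \left(- \frac{7963}{47}\right)^{2} = \frac{63409369}{2209}$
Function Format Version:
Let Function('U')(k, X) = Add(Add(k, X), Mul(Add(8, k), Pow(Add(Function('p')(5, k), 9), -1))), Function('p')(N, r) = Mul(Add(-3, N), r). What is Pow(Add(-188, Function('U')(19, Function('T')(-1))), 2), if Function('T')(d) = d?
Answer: Rational(63409369, 2209) ≈ 28705.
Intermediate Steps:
Function('p')(N, r) = Mul(r, Add(-3, N))
Function('U')(k, X) = Add(X, k, Mul(Pow(Add(9, Mul(2, k)), -1), Add(8, k))) (Function('U')(k, X) = Add(Add(k, X), Mul(Add(8, k), Pow(Add(Mul(k, Add(-3, 5)), 9), -1))) = Add(Add(X, k), Mul(Add(8, k), Pow(Add(Mul(k, 2), 9), -1))) = Add(Add(X, k), Mul(Add(8, k), Pow(Add(Mul(2, k), 9), -1))) = Add(Add(X, k), Mul(Add(8, k), Pow(Add(9, Mul(2, k)), -1))) = Add(Add(X, k), Mul(Pow(Add(9, Mul(2, k)), -1), Add(8, k))) = Add(X, k, Mul(Pow(Add(9, Mul(2, k)), -1), Add(8, k))))
Pow(Add(-188, Function('U')(19, Function('T')(-1))), 2) = Pow(Add(-188, Mul(Pow(Add(9, Mul(2, 19)), -1), Add(8, Mul(2, Pow(19, 2)), Mul(9, -1), Mul(10, 19), Mul(2, -1, 19)))), 2) = Pow(Add(-188, Mul(Pow(Add(9, 38), -1), Add(8, Mul(2, 361), -9, 190, -38))), 2) = Pow(Add(-188, Mul(Pow(47, -1), Add(8, 722, -9, 190, -38))), 2) = Pow(Add(-188, Mul(Rational(1, 47), 873)), 2) = Pow(Add(-188, Rational(873, 47)), 2) = Pow(Rational(-7963, 47), 2) = Rational(63409369, 2209)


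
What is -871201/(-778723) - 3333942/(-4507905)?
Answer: 2174502886657/1170136435105 ≈ 1.8583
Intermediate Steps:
-871201/(-778723) - 3333942/(-4507905) = -871201*(-1/778723) - 3333942*(-1/4507905) = 871201/778723 + 1111314/1502635 = 2174502886657/1170136435105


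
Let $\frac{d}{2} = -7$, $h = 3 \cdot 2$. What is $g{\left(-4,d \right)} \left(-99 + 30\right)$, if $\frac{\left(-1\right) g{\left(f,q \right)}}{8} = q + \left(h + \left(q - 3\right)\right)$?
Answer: $-13800$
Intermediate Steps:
$h = 6$
$d = -14$ ($d = 2 \left(-7\right) = -14$)
$g{\left(f,q \right)} = -24 - 16 q$ ($g{\left(f,q \right)} = - 8 \left(q + \left(6 + \left(q - 3\right)\right)\right) = - 8 \left(q + \left(6 + \left(-3 + q\right)\right)\right) = - 8 \left(q + \left(3 + q\right)\right) = - 8 \left(3 + 2 q\right) = -24 - 16 q$)
$g{\left(-4,d \right)} \left(-99 + 30\right) = \left(-24 - -224\right) \left(-99 + 30\right) = \left(-24 + 224\right) \left(-69\right) = 200 \left(-69\right) = -13800$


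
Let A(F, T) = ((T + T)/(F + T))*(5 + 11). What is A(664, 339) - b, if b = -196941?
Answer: 197542671/1003 ≈ 1.9695e+5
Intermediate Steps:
A(F, T) = 32*T/(F + T) (A(F, T) = ((2*T)/(F + T))*16 = (2*T/(F + T))*16 = 32*T/(F + T))
A(664, 339) - b = 32*339/(664 + 339) - 1*(-196941) = 32*339/1003 + 196941 = 32*339*(1/1003) + 196941 = 10848/1003 + 196941 = 197542671/1003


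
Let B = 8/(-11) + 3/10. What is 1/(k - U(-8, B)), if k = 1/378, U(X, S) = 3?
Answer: -378/1133 ≈ -0.33363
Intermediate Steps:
B = -47/110 (B = 8*(-1/11) + 3*(⅒) = -8/11 + 3/10 = -47/110 ≈ -0.42727)
k = 1/378 ≈ 0.0026455
1/(k - U(-8, B)) = 1/(1/378 - 1*3) = 1/(1/378 - 3) = 1/(-1133/378) = -378/1133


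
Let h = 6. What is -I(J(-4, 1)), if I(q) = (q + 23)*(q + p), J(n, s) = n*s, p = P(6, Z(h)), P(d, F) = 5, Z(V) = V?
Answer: -19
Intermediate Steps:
p = 5
I(q) = (5 + q)*(23 + q) (I(q) = (q + 23)*(q + 5) = (23 + q)*(5 + q) = (5 + q)*(23 + q))
-I(J(-4, 1)) = -(115 + (-4*1)**2 + 28*(-4*1)) = -(115 + (-4)**2 + 28*(-4)) = -(115 + 16 - 112) = -1*19 = -19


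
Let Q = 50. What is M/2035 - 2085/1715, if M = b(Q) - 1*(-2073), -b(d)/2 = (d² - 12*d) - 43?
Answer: -1411458/698005 ≈ -2.0221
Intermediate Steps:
b(d) = 86 - 2*d² + 24*d (b(d) = -2*((d² - 12*d) - 43) = -2*(-43 + d² - 12*d) = 86 - 2*d² + 24*d)
M = -1641 (M = (86 - 2*50² + 24*50) - 1*(-2073) = (86 - 2*2500 + 1200) + 2073 = (86 - 5000 + 1200) + 2073 = -3714 + 2073 = -1641)
M/2035 - 2085/1715 = -1641/2035 - 2085/1715 = -1641*1/2035 - 2085*1/1715 = -1641/2035 - 417/343 = -1411458/698005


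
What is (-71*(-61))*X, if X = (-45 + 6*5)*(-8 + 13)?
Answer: -324825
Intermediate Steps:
X = -75 (X = (-45 + 30)*5 = -15*5 = -75)
(-71*(-61))*X = -71*(-61)*(-75) = 4331*(-75) = -324825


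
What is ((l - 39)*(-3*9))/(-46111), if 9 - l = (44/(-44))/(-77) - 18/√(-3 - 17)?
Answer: -62397/3550547 - 243*I*√5/230555 ≈ -0.017574 - 0.0023568*I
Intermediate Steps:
l = 692/77 - 9*I*√5/5 (l = 9 - ((44/(-44))/(-77) - 18/√(-3 - 17)) = 9 - ((44*(-1/44))*(-1/77) - 18*(-I*√5/10)) = 9 - (-1*(-1/77) - 18*(-I*√5/10)) = 9 - (1/77 - (-9)*I*√5/5) = 9 - (1/77 + 9*I*√5/5) = 9 + (-1/77 - 9*I*√5/5) = 692/77 - 9*I*√5/5 ≈ 8.987 - 4.0249*I)
((l - 39)*(-3*9))/(-46111) = (((692/77 - 9*I*√5/5) - 39)*(-3*9))/(-46111) = ((-2311/77 - 9*I*√5/5)*(-27))*(-1/46111) = (62397/77 + 243*I*√5/5)*(-1/46111) = -62397/3550547 - 243*I*√5/230555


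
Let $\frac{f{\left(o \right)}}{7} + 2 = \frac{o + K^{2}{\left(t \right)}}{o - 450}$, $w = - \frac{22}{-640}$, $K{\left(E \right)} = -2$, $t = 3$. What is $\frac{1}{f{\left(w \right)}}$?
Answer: $- \frac{143989}{2024883} \approx -0.07111$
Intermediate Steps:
$w = \frac{11}{320}$ ($w = \left(-22\right) \left(- \frac{1}{640}\right) = \frac{11}{320} \approx 0.034375$)
$f{\left(o \right)} = -14 + \frac{7 \left(4 + o\right)}{-450 + o}$ ($f{\left(o \right)} = -14 + 7 \frac{o + \left(-2\right)^{2}}{o - 450} = -14 + 7 \frac{o + 4}{-450 + o} = -14 + 7 \frac{4 + o}{-450 + o} = -14 + \frac{7 \left(4 + o\right)}{-450 + o}$)
$\frac{1}{f{\left(w \right)}} = \frac{1}{7 \frac{1}{-450 + \frac{11}{320}} \left(904 - \frac{11}{320}\right)} = \frac{1}{7 \frac{1}{- \frac{143989}{320}} \left(904 - \frac{11}{320}\right)} = \frac{1}{7 \left(- \frac{320}{143989}\right) \frac{289269}{320}} = \frac{1}{- \frac{2024883}{143989}} = - \frac{143989}{2024883}$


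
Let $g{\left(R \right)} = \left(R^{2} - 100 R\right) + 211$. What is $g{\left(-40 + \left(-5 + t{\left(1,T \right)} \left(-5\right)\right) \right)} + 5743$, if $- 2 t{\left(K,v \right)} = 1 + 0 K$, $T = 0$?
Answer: $\frac{48041}{4} \approx 12010.0$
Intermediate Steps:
$t{\left(K,v \right)} = - \frac{1}{2}$ ($t{\left(K,v \right)} = - \frac{1 + 0 K}{2} = - \frac{1 + 0}{2} = \left(- \frac{1}{2}\right) 1 = - \frac{1}{2}$)
$g{\left(R \right)} = 211 + R^{2} - 100 R$
$g{\left(-40 + \left(-5 + t{\left(1,T \right)} \left(-5\right)\right) \right)} + 5743 = \left(211 + \left(-40 - \frac{5}{2}\right)^{2} - 100 \left(-40 - \frac{5}{2}\right)\right) + 5743 = \left(211 + \left(- \frac{85}{2}\right)^{2} - -4250\right) + 5743 = \left(211 + \frac{7225}{4} + 4250\right) + 5743 = \frac{25069}{4} + 5743 = \frac{48041}{4}$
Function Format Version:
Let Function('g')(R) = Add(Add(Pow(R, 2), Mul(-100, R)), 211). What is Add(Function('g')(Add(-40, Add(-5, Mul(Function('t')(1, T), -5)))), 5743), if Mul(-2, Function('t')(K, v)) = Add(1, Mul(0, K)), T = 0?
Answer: Rational(48041, 4) ≈ 12010.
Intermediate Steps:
Function('t')(K, v) = Rational(-1, 2) (Function('t')(K, v) = Mul(Rational(-1, 2), Add(1, Mul(0, K))) = Mul(Rational(-1, 2), Add(1, 0)) = Mul(Rational(-1, 2), 1) = Rational(-1, 2))
Function('g')(R) = Add(211, Pow(R, 2), Mul(-100, R))
Add(Function('g')(Add(-40, Add(-5, Mul(Function('t')(1, T), -5)))), 5743) = Add(Add(211, Pow(Add(-40, Add(-5, Mul(Rational(-1, 2), -5))), 2), Mul(-100, Add(-40, Add(-5, Mul(Rational(-1, 2), -5))))), 5743) = Add(Add(211, Pow(Add(-40, Add(-5, Rational(5, 2))), 2), Mul(-100, Add(-40, Add(-5, Rational(5, 2))))), 5743) = Add(Add(211, Pow(Add(-40, Rational(-5, 2)), 2), Mul(-100, Add(-40, Rational(-5, 2)))), 5743) = Add(Add(211, Pow(Rational(-85, 2), 2), Mul(-100, Rational(-85, 2))), 5743) = Add(Add(211, Rational(7225, 4), 4250), 5743) = Add(Rational(25069, 4), 5743) = Rational(48041, 4)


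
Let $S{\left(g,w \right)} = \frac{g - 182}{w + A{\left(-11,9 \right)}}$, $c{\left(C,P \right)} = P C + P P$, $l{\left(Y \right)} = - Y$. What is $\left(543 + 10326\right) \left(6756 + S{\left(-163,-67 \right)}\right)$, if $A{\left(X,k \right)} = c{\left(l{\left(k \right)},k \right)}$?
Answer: $\frac{4923624393}{67} \approx 7.3487 \cdot 10^{7}$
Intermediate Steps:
$c{\left(C,P \right)} = P^{2} + C P$ ($c{\left(C,P \right)} = C P + P^{2} = P^{2} + C P$)
$A{\left(X,k \right)} = 0$ ($A{\left(X,k \right)} = k \left(- k + k\right) = k 0 = 0$)
$S{\left(g,w \right)} = \frac{-182 + g}{w}$ ($S{\left(g,w \right)} = \frac{g - 182}{w + 0} = \frac{-182 + g}{w}$)
$\left(543 + 10326\right) \left(6756 + S{\left(-163,-67 \right)}\right) = \left(543 + 10326\right) \left(6756 + \frac{-182 - 163}{-67}\right) = 10869 \left(6756 - - \frac{345}{67}\right) = 10869 \left(6756 + \frac{345}{67}\right) = 10869 \cdot \frac{452997}{67} = \frac{4923624393}{67}$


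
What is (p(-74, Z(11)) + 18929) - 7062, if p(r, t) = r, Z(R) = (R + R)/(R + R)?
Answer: 11793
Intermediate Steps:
Z(R) = 1 (Z(R) = (2*R)/((2*R)) = (2*R)*(1/(2*R)) = 1)
(p(-74, Z(11)) + 18929) - 7062 = (-74 + 18929) - 7062 = 18855 - 7062 = 11793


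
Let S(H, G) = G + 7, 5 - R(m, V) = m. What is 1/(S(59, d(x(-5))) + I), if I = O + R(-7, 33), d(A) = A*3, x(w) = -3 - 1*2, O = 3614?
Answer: 1/3618 ≈ 0.00027640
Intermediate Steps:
R(m, V) = 5 - m
x(w) = -5 (x(w) = -3 - 2 = -5)
d(A) = 3*A
I = 3626 (I = 3614 + (5 - 1*(-7)) = 3614 + (5 + 7) = 3614 + 12 = 3626)
S(H, G) = 7 + G
1/(S(59, d(x(-5))) + I) = 1/((7 + 3*(-5)) + 3626) = 1/((7 - 15) + 3626) = 1/(-8 + 3626) = 1/3618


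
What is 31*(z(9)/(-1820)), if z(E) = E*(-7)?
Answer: 279/260 ≈ 1.0731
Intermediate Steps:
z(E) = -7*E
31*(z(9)/(-1820)) = 31*(-7*9/(-1820)) = 31*(-63*(-1/1820)) = 31*(9/260) = 279/260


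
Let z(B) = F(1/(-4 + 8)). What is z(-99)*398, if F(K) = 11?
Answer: 4378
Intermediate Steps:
z(B) = 11
z(-99)*398 = 11*398 = 4378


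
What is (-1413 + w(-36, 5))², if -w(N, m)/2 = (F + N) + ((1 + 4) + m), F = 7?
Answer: 1890625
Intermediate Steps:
w(N, m) = -24 - 2*N - 2*m (w(N, m) = -2*((7 + N) + ((1 + 4) + m)) = -2*((7 + N) + (5 + m)) = -2*(12 + N + m) = -24 - 2*N - 2*m)
(-1413 + w(-36, 5))² = (-1413 + (-24 - 2*(-36) - 2*5))² = (-1413 + (-24 + 72 - 10))² = (-1413 + 38)² = (-1375)² = 1890625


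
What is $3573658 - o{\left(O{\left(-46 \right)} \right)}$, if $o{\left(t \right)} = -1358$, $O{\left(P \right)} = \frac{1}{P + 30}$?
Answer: $3575016$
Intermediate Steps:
$O{\left(P \right)} = \frac{1}{30 + P}$
$3573658 - o{\left(O{\left(-46 \right)} \right)} = 3573658 - -1358 = 3573658 + 1358 = 3575016$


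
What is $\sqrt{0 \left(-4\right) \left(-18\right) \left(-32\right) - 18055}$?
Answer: $i \sqrt{18055} \approx 134.37 i$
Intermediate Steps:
$\sqrt{0 \left(-4\right) \left(-18\right) \left(-32\right) - 18055} = \sqrt{0 \left(-18\right) \left(-32\right) - 18055} = \sqrt{0 \left(-32\right) - 18055} = \sqrt{0 - 18055} = \sqrt{-18055} = i \sqrt{18055}$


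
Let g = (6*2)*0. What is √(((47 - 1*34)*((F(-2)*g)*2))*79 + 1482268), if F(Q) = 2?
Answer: 2*√370567 ≈ 1217.5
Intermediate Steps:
g = 0 (g = 12*0 = 0)
√(((47 - 1*34)*((F(-2)*g)*2))*79 + 1482268) = √(((47 - 1*34)*((2*0)*2))*79 + 1482268) = √(((47 - 34)*(0*2))*79 + 1482268) = √((13*0)*79 + 1482268) = √(0*79 + 1482268) = √(0 + 1482268) = √1482268 = 2*√370567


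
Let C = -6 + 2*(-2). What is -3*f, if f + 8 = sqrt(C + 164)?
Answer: 24 - 3*sqrt(154) ≈ -13.229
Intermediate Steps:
C = -10 (C = -6 - 4 = -10)
f = -8 + sqrt(154) (f = -8 + sqrt(-10 + 164) = -8 + sqrt(154) ≈ 4.4097)
-3*f = -3*(-8 + sqrt(154)) = 24 - 3*sqrt(154)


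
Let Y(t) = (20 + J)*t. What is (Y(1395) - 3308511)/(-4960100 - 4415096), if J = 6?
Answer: 3272241/9375196 ≈ 0.34903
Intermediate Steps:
Y(t) = 26*t (Y(t) = (20 + 6)*t = 26*t)
(Y(1395) - 3308511)/(-4960100 - 4415096) = (26*1395 - 3308511)/(-4960100 - 4415096) = (36270 - 3308511)/(-9375196) = -3272241*(-1/9375196) = 3272241/9375196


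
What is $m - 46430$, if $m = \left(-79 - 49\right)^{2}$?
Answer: $-30046$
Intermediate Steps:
$m = 16384$ ($m = \left(-128\right)^{2} = 16384$)
$m - 46430 = 16384 - 46430 = -30046$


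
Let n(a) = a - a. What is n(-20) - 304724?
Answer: -304724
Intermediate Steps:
n(a) = 0
n(-20) - 304724 = 0 - 304724 = -304724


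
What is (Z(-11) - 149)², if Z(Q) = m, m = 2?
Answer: 21609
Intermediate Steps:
Z(Q) = 2
(Z(-11) - 149)² = (2 - 149)² = (-147)² = 21609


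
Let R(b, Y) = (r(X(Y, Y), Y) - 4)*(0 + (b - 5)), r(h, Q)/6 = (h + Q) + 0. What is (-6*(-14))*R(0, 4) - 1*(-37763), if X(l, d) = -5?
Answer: 41963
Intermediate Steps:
r(h, Q) = 6*Q + 6*h (r(h, Q) = 6*((h + Q) + 0) = 6*((Q + h) + 0) = 6*(Q + h) = 6*Q + 6*h)
R(b, Y) = (-34 + 6*Y)*(-5 + b) (R(b, Y) = ((6*Y + 6*(-5)) - 4)*(0 + (b - 5)) = ((6*Y - 30) - 4)*(0 + (-5 + b)) = ((-30 + 6*Y) - 4)*(-5 + b) = (-34 + 6*Y)*(-5 + b))
(-6*(-14))*R(0, 4) - 1*(-37763) = (-6*(-14))*(170 - 34*0 - 30*4 + 6*4*0) - 1*(-37763) = 84*(170 + 0 - 120 + 0) + 37763 = 84*50 + 37763 = 4200 + 37763 = 41963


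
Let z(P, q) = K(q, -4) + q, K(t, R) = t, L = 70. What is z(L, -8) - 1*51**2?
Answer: -2617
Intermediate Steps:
z(P, q) = 2*q (z(P, q) = q + q = 2*q)
z(L, -8) - 1*51**2 = 2*(-8) - 1*51**2 = -16 - 1*2601 = -16 - 2601 = -2617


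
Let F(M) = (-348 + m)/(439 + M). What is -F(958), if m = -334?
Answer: 62/127 ≈ 0.48819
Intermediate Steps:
F(M) = -682/(439 + M) (F(M) = (-348 - 334)/(439 + M) = -682/(439 + M))
-F(958) = -(-682)/(439 + 958) = -(-682)/1397 = -1*(-62/127) = 62/127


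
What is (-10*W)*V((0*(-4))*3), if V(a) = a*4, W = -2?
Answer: 0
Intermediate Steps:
V(a) = 4*a
(-10*W)*V((0*(-4))*3) = (-10*(-2))*(4*((0*(-4))*3)) = 20*(4*(0*3)) = 20*(4*0) = 20*0 = 0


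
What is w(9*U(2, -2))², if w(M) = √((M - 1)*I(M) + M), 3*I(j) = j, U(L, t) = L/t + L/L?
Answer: 0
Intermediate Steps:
U(L, t) = 1 + L/t (U(L, t) = L/t + 1 = 1 + L/t)
I(j) = j/3
w(M) = √(M + M*(-1 + M)/3) (w(M) = √((M - 1)*(M/3) + M) = √((-1 + M)*(M/3) + M) = √(M*(-1 + M)/3 + M) = √(M + M*(-1 + M)/3))
w(9*U(2, -2))² = (√3*√((9*((2 - 2)/(-2)))*(2 + 9*((2 - 2)/(-2))))/3)² = (√3*√((9*(-½*0))*(2 + 9*(-½*0)))/3)² = (√3*√((9*0)*(2 + 9*0))/3)² = (√3*√(0*(2 + 0))/3)² = (√3*√(0*2)/3)² = (√3*√0/3)² = ((⅓)*√3*0)² = 0² = 0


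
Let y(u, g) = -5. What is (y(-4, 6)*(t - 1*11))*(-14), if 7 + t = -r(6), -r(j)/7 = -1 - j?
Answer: -4690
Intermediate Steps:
r(j) = 7 + 7*j (r(j) = -7*(-1 - j) = 7 + 7*j)
t = -56 (t = -7 - (7 + 7*6) = -7 - (7 + 42) = -7 - 1*49 = -7 - 49 = -56)
(y(-4, 6)*(t - 1*11))*(-14) = -5*(-56 - 1*11)*(-14) = -5*(-56 - 11)*(-14) = -5*(-67)*(-14) = 335*(-14) = -4690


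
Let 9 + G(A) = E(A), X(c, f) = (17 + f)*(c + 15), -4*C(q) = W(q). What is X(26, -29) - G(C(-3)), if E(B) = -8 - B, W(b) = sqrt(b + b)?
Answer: -475 - I*sqrt(6)/4 ≈ -475.0 - 0.61237*I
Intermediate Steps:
W(b) = sqrt(2)*sqrt(b) (W(b) = sqrt(2*b) = sqrt(2)*sqrt(b))
C(q) = -sqrt(2)*sqrt(q)/4
X(c, f) = (15 + c)*(17 + f) (X(c, f) = (17 + f)*(15 + c) = (15 + c)*(17 + f))
G(A) = -17 - A (G(A) = -9 + (-8 - A) = -17 - A)
X(26, -29) - G(C(-3)) = (255 + 15*(-29) + 17*26 + 26*(-29)) - (-17 - (-1)*sqrt(2)*sqrt(-3)/4) = (255 - 435 + 442 - 754) - (-17 - (-1)*sqrt(2)*I*sqrt(3)/4) = -492 - (-17 - (-1)*I*sqrt(6)/4) = -492 - (-17 + I*sqrt(6)/4) = -492 + (17 - I*sqrt(6)/4) = -475 - I*sqrt(6)/4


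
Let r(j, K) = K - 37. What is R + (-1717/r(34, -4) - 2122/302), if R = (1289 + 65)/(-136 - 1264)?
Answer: 146844893/4333700 ≈ 33.884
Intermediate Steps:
r(j, K) = -37 + K
R = -677/700 (R = 1354/(-1400) = 1354*(-1/1400) = -677/700 ≈ -0.96714)
R + (-1717/r(34, -4) - 2122/302) = -677/700 + (-1717/(-37 - 4) - 2122/302) = -677/700 + (-1717/(-41) - 2122*1/302) = -677/700 + (-1717*(-1/41) - 1061/151) = -677/700 + (1717/41 - 1061/151) = -677/700 + 215766/6191 = 146844893/4333700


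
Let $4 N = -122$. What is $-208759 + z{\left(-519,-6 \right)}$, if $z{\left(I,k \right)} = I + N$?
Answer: $- \frac{418617}{2} \approx -2.0931 \cdot 10^{5}$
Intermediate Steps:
$N = - \frac{61}{2}$ ($N = \frac{1}{4} \left(-122\right) = - \frac{61}{2} \approx -30.5$)
$z{\left(I,k \right)} = - \frac{61}{2} + I$ ($z{\left(I,k \right)} = I - \frac{61}{2} = - \frac{61}{2} + I$)
$-208759 + z{\left(-519,-6 \right)} = -208759 - \frac{1099}{2} = - \frac{418617}{2}$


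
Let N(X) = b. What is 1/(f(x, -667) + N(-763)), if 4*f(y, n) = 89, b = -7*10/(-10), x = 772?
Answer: 4/117 ≈ 0.034188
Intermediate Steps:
b = 7 (b = -70*(-1/10) = 7)
f(y, n) = 89/4 (f(y, n) = (1/4)*89 = 89/4)
N(X) = 7
1/(f(x, -667) + N(-763)) = 1/(89/4 + 7) = 1/(117/4) = 4/117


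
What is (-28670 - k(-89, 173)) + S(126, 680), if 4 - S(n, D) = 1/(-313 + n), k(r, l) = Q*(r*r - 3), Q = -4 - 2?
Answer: 3523455/187 ≈ 18842.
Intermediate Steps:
Q = -6
k(r, l) = 18 - 6*r**2 (k(r, l) = -6*(r*r - 3) = -6*(r**2 - 3) = -6*(-3 + r**2) = 18 - 6*r**2)
S(n, D) = 4 - 1/(-313 + n)
(-28670 - k(-89, 173)) + S(126, 680) = (-28670 - (18 - 6*(-89)**2)) + (-1253 + 4*126)/(-313 + 126) = (-28670 - (18 - 6*7921)) + (-1253 + 504)/(-187) = (-28670 - (18 - 47526)) - 1/187*(-749) = (-28670 - 1*(-47508)) + 749/187 = (-28670 + 47508) + 749/187 = 18838 + 749/187 = 3523455/187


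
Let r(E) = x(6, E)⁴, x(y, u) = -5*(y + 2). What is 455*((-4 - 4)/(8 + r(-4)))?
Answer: -455/320001 ≈ -0.0014219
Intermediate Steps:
x(y, u) = -10 - 5*y (x(y, u) = -5*(2 + y) = -10 - 5*y)
r(E) = 2560000 (r(E) = (-10 - 5*6)⁴ = (-10 - 30)⁴ = (-40)⁴ = 2560000)
455*((-4 - 4)/(8 + r(-4))) = 455*((-4 - 4)/(8 + 2560000)) = 455*(-8/2560008) = 455*(-8*1/2560008) = 455*(-1/320001) = -455/320001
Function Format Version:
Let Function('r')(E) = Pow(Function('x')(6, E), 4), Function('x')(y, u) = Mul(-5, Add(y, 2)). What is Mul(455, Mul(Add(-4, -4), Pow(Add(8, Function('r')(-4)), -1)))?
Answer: Rational(-455, 320001) ≈ -0.0014219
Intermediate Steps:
Function('x')(y, u) = Add(-10, Mul(-5, y)) (Function('x')(y, u) = Mul(-5, Add(2, y)) = Add(-10, Mul(-5, y)))
Function('r')(E) = 2560000 (Function('r')(E) = Pow(Add(-10, Mul(-5, 6)), 4) = Pow(Add(-10, -30), 4) = Pow(-40, 4) = 2560000)
Mul(455, Mul(Add(-4, -4), Pow(Add(8, Function('r')(-4)), -1))) = Mul(455, Mul(Add(-4, -4), Pow(Add(8, 2560000), -1))) = Mul(455, Mul(-8, Pow(2560008, -1))) = Mul(455, Mul(-8, Rational(1, 2560008))) = Mul(455, Rational(-1, 320001)) = Rational(-455, 320001)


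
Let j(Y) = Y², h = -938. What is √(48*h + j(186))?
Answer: 2*I*√2607 ≈ 102.12*I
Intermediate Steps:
√(48*h + j(186)) = √(48*(-938) + 186²) = √(-45024 + 34596) = √(-10428) = 2*I*√2607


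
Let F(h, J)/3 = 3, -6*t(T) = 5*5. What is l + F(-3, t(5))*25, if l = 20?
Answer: 245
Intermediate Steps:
t(T) = -25/6 (t(T) = -5*5/6 = -⅙*25 = -25/6)
F(h, J) = 9 (F(h, J) = 3*3 = 9)
l + F(-3, t(5))*25 = 20 + 9*25 = 20 + 225 = 245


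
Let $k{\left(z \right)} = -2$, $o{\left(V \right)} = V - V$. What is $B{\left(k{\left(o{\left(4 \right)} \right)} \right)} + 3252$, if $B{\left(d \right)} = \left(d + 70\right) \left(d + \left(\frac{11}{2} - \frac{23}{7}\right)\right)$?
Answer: $\frac{22866}{7} \approx 3266.6$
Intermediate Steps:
$o{\left(V \right)} = 0$
$B{\left(d \right)} = \left(70 + d\right) \left(\frac{31}{14} + d\right)$ ($B{\left(d \right)} = \left(70 + d\right) \left(d + \left(11 \cdot \frac{1}{2} - \frac{23}{7}\right)\right) = \left(70 + d\right) \left(d + \left(\frac{11}{2} - \frac{23}{7}\right)\right) = \left(70 + d\right) \left(d + \frac{31}{14}\right) = \left(70 + d\right) \left(\frac{31}{14} + d\right)$)
$B{\left(k{\left(o{\left(4 \right)} \right)} \right)} + 3252 = \left(155 + \left(-2\right)^{2} + \frac{1011}{14} \left(-2\right)\right) + 3252 = \left(155 + 4 - \frac{1011}{7}\right) + 3252 = \frac{102}{7} + 3252 = \frac{22866}{7}$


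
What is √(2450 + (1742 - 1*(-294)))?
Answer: √4486 ≈ 66.978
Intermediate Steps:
√(2450 + (1742 - 1*(-294))) = √(2450 + (1742 + 294)) = √(2450 + 2036) = √4486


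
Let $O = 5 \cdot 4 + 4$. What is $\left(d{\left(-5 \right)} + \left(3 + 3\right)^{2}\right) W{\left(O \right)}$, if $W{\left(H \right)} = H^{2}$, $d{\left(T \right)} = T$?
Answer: $17856$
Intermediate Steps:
$O = 24$ ($O = 20 + 4 = 24$)
$\left(d{\left(-5 \right)} + \left(3 + 3\right)^{2}\right) W{\left(O \right)} = \left(-5 + \left(3 + 3\right)^{2}\right) 24^{2} = \left(-5 + 6^{2}\right) 576 = \left(-5 + 36\right) 576 = 31 \cdot 576 = 17856$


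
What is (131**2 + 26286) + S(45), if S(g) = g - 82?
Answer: 43410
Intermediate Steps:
S(g) = -82 + g
(131**2 + 26286) + S(45) = (131**2 + 26286) + (-82 + 45) = (17161 + 26286) - 37 = 43447 - 37 = 43410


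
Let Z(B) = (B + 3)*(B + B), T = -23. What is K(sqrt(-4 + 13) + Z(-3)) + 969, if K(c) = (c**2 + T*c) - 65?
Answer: 844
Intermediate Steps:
Z(B) = 2*B*(3 + B) (Z(B) = (3 + B)*(2*B) = 2*B*(3 + B))
K(c) = -65 + c**2 - 23*c (K(c) = (c**2 - 23*c) - 65 = -65 + c**2 - 23*c)
K(sqrt(-4 + 13) + Z(-3)) + 969 = (-65 + (sqrt(-4 + 13) + 2*(-3)*(3 - 3))**2 - 23*(sqrt(-4 + 13) + 2*(-3)*(3 - 3))) + 969 = (-65 + (sqrt(9) + 2*(-3)*0)**2 - 23*(sqrt(9) + 2*(-3)*0)) + 969 = (-65 + (3 + 0)**2 - 23*(3 + 0)) + 969 = (-65 + 3**2 - 23*3) + 969 = (-65 + 9 - 69) + 969 = -125 + 969 = 844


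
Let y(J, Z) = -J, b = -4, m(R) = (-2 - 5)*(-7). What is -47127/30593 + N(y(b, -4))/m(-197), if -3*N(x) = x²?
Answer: -7417157/4497171 ≈ -1.6493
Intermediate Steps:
m(R) = 49 (m(R) = -7*(-7) = 49)
N(x) = -x²/3
-47127/30593 + N(y(b, -4))/m(-197) = -47127/30593 - (-1*(-4))²/3/49 = -47127*1/30593 - ⅓*4²*(1/49) = -47127/30593 - ⅓*16*(1/49) = -47127/30593 - 16/3*1/49 = -47127/30593 - 16/147 = -7417157/4497171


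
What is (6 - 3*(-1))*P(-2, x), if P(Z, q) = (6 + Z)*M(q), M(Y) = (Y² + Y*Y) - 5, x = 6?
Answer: 2412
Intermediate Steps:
M(Y) = -5 + 2*Y² (M(Y) = (Y² + Y²) - 5 = 2*Y² - 5 = -5 + 2*Y²)
P(Z, q) = (-5 + 2*q²)*(6 + Z) (P(Z, q) = (6 + Z)*(-5 + 2*q²) = (-5 + 2*q²)*(6 + Z))
(6 - 3*(-1))*P(-2, x) = (6 - 3*(-1))*((-5 + 2*6²)*(6 - 2)) = (6 + 3)*((-5 + 2*36)*4) = 9*((-5 + 72)*4) = 9*(67*4) = 9*268 = 2412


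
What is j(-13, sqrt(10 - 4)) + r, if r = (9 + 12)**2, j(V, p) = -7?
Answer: 434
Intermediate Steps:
r = 441 (r = 21**2 = 441)
j(-13, sqrt(10 - 4)) + r = -7 + 441 = 434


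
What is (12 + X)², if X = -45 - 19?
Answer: 2704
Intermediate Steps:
X = -64
(12 + X)² = (12 - 64)² = (-52)² = 2704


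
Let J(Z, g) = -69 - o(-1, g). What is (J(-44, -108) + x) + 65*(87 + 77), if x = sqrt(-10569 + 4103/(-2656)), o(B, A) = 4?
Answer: 10587 + I*sqrt(4660510922)/664 ≈ 10587.0 + 102.81*I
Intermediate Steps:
J(Z, g) = -73 (J(Z, g) = -69 - 1*4 = -69 - 4 = -73)
x = I*sqrt(4660510922)/664 (x = sqrt(-10569 + 4103*(-1/2656)) = sqrt(-10569 - 4103/2656) = sqrt(-28075367/2656) = I*sqrt(4660510922)/664 ≈ 102.81*I)
(J(-44, -108) + x) + 65*(87 + 77) = (-73 + I*sqrt(4660510922)/664) + 65*(87 + 77) = (-73 + I*sqrt(4660510922)/664) + 65*164 = (-73 + I*sqrt(4660510922)/664) + 10660 = 10587 + I*sqrt(4660510922)/664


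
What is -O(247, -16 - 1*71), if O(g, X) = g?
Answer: -247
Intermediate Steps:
-O(247, -16 - 1*71) = -1*247 = -247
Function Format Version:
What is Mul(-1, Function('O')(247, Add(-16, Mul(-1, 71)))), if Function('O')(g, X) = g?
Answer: -247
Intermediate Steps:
Mul(-1, Function('O')(247, Add(-16, Mul(-1, 71)))) = Mul(-1, 247) = -247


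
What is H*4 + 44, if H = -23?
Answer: -48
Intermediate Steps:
H*4 + 44 = -23*4 + 44 = -92 + 44 = -48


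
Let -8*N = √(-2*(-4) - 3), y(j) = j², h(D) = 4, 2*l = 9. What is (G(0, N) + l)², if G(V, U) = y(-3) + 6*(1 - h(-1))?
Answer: 81/4 ≈ 20.250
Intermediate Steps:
l = 9/2 (l = (½)*9 = 9/2 ≈ 4.5000)
N = -√5/8 (N = -√(-2*(-4) - 3)/8 = -√(8 - 3)/8 = -√5/8 ≈ -0.27951)
G(V, U) = -9 (G(V, U) = (-3)² + 6*(1 - 1*4) = 9 + 6*(1 - 4) = 9 + 6*(-3) = 9 - 18 = -9)
(G(0, N) + l)² = (-9 + 9/2)² = (-9/2)² = 81/4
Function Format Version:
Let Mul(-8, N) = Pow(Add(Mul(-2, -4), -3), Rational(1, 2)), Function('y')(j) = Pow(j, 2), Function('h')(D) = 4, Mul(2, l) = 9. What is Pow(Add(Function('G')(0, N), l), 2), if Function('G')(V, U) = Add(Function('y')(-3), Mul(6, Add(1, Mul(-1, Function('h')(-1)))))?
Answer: Rational(81, 4) ≈ 20.250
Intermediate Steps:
l = Rational(9, 2) (l = Mul(Rational(1, 2), 9) = Rational(9, 2) ≈ 4.5000)
N = Mul(Rational(-1, 8), Pow(5, Rational(1, 2))) (N = Mul(Rational(-1, 8), Pow(Add(Mul(-2, -4), -3), Rational(1, 2))) = Mul(Rational(-1, 8), Pow(Add(8, -3), Rational(1, 2))) = Mul(Rational(-1, 8), Pow(5, Rational(1, 2))) ≈ -0.27951)
Function('G')(V, U) = -9 (Function('G')(V, U) = Add(Pow(-3, 2), Mul(6, Add(1, Mul(-1, 4)))) = Add(9, Mul(6, Add(1, -4))) = Add(9, Mul(6, -3)) = Add(9, -18) = -9)
Pow(Add(Function('G')(0, N), l), 2) = Pow(Add(-9, Rational(9, 2)), 2) = Pow(Rational(-9, 2), 2) = Rational(81, 4)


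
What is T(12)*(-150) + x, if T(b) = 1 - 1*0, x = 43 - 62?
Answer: -169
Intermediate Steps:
x = -19
T(b) = 1 (T(b) = 1 + 0 = 1)
T(12)*(-150) + x = 1*(-150) - 19 = -150 - 19 = -169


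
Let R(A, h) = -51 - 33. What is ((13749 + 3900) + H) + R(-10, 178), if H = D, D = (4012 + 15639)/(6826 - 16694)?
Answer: 173311769/9868 ≈ 17563.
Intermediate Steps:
R(A, h) = -84
D = -19651/9868 (D = 19651/(-9868) = 19651*(-1/9868) = -19651/9868 ≈ -1.9914)
H = -19651/9868 ≈ -1.9914
((13749 + 3900) + H) + R(-10, 178) = ((13749 + 3900) - 19651/9868) - 84 = (17649 - 19651/9868) - 84 = 174140681/9868 - 84 = 173311769/9868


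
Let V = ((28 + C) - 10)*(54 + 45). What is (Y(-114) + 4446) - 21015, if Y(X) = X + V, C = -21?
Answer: -16980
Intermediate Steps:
V = -297 (V = ((28 - 21) - 10)*(54 + 45) = (7 - 10)*99 = -3*99 = -297)
Y(X) = -297 + X (Y(X) = X - 297 = -297 + X)
(Y(-114) + 4446) - 21015 = ((-297 - 114) + 4446) - 21015 = (-411 + 4446) - 21015 = 4035 - 21015 = -16980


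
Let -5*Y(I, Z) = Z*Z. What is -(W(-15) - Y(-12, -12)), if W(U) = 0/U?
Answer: -144/5 ≈ -28.800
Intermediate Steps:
Y(I, Z) = -Z**2/5 (Y(I, Z) = -Z*Z/5 = -Z**2/5)
W(U) = 0
-(W(-15) - Y(-12, -12)) = -(0 - (-1)*(-12)**2/5) = -(0 - (-1)*144/5) = -(0 - 1*(-144/5)) = -(0 + 144/5) = -1*144/5 = -144/5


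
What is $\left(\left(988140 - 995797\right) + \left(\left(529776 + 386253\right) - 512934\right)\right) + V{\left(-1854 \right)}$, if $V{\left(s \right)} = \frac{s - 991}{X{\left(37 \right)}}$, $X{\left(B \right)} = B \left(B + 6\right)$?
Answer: $\frac{629139013}{1591} \approx 3.9544 \cdot 10^{5}$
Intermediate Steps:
$X{\left(B \right)} = B \left(6 + B\right)$
$V{\left(s \right)} = - \frac{991}{1591} + \frac{s}{1591}$ ($V{\left(s \right)} = \frac{s - 991}{37 \left(6 + 37\right)} = \frac{s - 991}{37 \cdot 43} = \frac{-991 + s}{1591} = \left(-991 + s\right) \frac{1}{1591} = - \frac{991}{1591} + \frac{s}{1591}$)
$\left(\left(988140 - 995797\right) + \left(\left(529776 + 386253\right) - 512934\right)\right) + V{\left(-1854 \right)} = \left(\left(988140 - 995797\right) + \left(\left(529776 + 386253\right) - 512934\right)\right) + \left(- \frac{991}{1591} + \frac{1}{1591} \left(-1854\right)\right) = \left(-7657 + \left(916029 - 512934\right)\right) - \frac{2845}{1591} = \left(-7657 + 403095\right) - \frac{2845}{1591} = 395438 - \frac{2845}{1591} = \frac{629139013}{1591}$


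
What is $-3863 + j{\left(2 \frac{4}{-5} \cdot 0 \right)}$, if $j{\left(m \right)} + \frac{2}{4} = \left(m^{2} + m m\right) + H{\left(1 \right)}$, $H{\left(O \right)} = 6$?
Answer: $- \frac{7715}{2} \approx -3857.5$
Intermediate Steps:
$j{\left(m \right)} = \frac{11}{2} + 2 m^{2}$ ($j{\left(m \right)} = - \frac{1}{2} + \left(\left(m^{2} + m m\right) + 6\right) = - \frac{1}{2} + \left(\left(m^{2} + m^{2}\right) + 6\right) = - \frac{1}{2} + \left(2 m^{2} + 6\right) = - \frac{1}{2} + \left(6 + 2 m^{2}\right) = \frac{11}{2} + 2 m^{2}$)
$-3863 + j{\left(2 \frac{4}{-5} \cdot 0 \right)} = -3863 + \left(\frac{11}{2} + 2 \left(2 \frac{4}{-5} \cdot 0\right)^{2}\right) = -3863 + \left(\frac{11}{2} + 2 \left(2 \cdot 4 \left(- \frac{1}{5}\right) 0\right)^{2}\right) = -3863 + \left(\frac{11}{2} + 2 \left(2 \left(- \frac{4}{5}\right) 0\right)^{2}\right) = -3863 + \left(\frac{11}{2} + 2 \left(\left(- \frac{8}{5}\right) 0\right)^{2}\right) = -3863 + \left(\frac{11}{2} + 2 \cdot 0^{2}\right) = -3863 + \left(\frac{11}{2} + 2 \cdot 0\right) = -3863 + \left(\frac{11}{2} + 0\right) = -3863 + \frac{11}{2} = - \frac{7715}{2}$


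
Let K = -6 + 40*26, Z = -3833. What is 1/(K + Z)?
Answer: -1/2799 ≈ -0.00035727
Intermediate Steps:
K = 1034 (K = -6 + 1040 = 1034)
1/(K + Z) = 1/(1034 - 3833) = 1/(-2799) = -1/2799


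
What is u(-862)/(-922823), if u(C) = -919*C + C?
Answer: -791316/922823 ≈ -0.85749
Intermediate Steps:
u(C) = -918*C
u(-862)/(-922823) = -918*(-862)/(-922823) = 791316*(-1/922823) = -791316/922823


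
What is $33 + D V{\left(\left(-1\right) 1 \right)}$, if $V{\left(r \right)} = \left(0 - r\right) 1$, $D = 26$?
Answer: $59$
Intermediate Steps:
$V{\left(r \right)} = - r$ ($V{\left(r \right)} = - r 1 = - r$)
$33 + D V{\left(\left(-1\right) 1 \right)} = 33 + 26 \left(- \left(-1\right) 1\right) = 33 + 26 \left(\left(-1\right) \left(-1\right)\right) = 33 + 26 \cdot 1 = 33 + 26 = 59$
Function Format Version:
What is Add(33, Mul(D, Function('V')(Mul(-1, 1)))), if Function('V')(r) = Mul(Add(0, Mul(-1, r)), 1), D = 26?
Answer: 59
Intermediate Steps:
Function('V')(r) = Mul(-1, r) (Function('V')(r) = Mul(Mul(-1, r), 1) = Mul(-1, r))
Add(33, Mul(D, Function('V')(Mul(-1, 1)))) = Add(33, Mul(26, Mul(-1, Mul(-1, 1)))) = Add(33, Mul(26, Mul(-1, -1))) = Add(33, Mul(26, 1)) = Add(33, 26) = 59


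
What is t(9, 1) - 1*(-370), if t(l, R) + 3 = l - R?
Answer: 375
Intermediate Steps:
t(l, R) = -3 + l - R (t(l, R) = -3 + (l - R) = -3 + l - R)
t(9, 1) - 1*(-370) = (-3 + 9 - 1*1) - 1*(-370) = (-3 + 9 - 1) + 370 = 5 + 370 = 375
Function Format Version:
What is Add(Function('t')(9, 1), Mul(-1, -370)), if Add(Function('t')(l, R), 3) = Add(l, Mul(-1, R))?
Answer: 375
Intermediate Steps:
Function('t')(l, R) = Add(-3, l, Mul(-1, R)) (Function('t')(l, R) = Add(-3, Add(l, Mul(-1, R))) = Add(-3, l, Mul(-1, R)))
Add(Function('t')(9, 1), Mul(-1, -370)) = Add(Add(-3, 9, Mul(-1, 1)), Mul(-1, -370)) = Add(Add(-3, 9, -1), 370) = Add(5, 370) = 375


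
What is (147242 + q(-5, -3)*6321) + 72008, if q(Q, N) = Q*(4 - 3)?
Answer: 187645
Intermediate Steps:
q(Q, N) = Q (q(Q, N) = Q*1 = Q)
(147242 + q(-5, -3)*6321) + 72008 = (147242 - 5*6321) + 72008 = (147242 - 31605) + 72008 = 115637 + 72008 = 187645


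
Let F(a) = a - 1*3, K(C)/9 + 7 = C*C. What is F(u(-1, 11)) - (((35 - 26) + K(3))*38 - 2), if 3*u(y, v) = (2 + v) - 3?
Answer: -3071/3 ≈ -1023.7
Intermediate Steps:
u(y, v) = -⅓ + v/3 (u(y, v) = ((2 + v) - 3)/3 = (-1 + v)/3 = -⅓ + v/3)
K(C) = -63 + 9*C² (K(C) = -63 + 9*(C*C) = -63 + 9*C²)
F(a) = -3 + a (F(a) = a - 3 = -3 + a)
F(u(-1, 11)) - (((35 - 26) + K(3))*38 - 2) = (-3 + (-⅓ + (⅓)*11)) - (((35 - 26) + (-63 + 9*3²))*38 - 2) = (-3 + (-⅓ + 11/3)) - ((9 + (-63 + 9*9))*38 - 2) = (-3 + 10/3) - ((9 + (-63 + 81))*38 - 2) = ⅓ - ((9 + 18)*38 - 2) = ⅓ - (27*38 - 2) = ⅓ - (1026 - 2) = ⅓ - 1*1024 = ⅓ - 1024 = -3071/3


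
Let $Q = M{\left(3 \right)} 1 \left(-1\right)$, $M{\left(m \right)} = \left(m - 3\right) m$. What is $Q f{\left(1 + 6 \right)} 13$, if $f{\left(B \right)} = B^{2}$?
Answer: $0$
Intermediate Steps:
$M{\left(m \right)} = m \left(-3 + m\right)$ ($M{\left(m \right)} = \left(-3 + m\right) m = m \left(-3 + m\right)$)
$Q = 0$ ($Q = 3 \left(-3 + 3\right) 1 \left(-1\right) = 3 \cdot 0 \cdot 1 \left(-1\right) = 0 \cdot 1 \left(-1\right) = 0 \left(-1\right) = 0$)
$Q f{\left(1 + 6 \right)} 13 = 0 \left(1 + 6\right)^{2} \cdot 13 = 0 \cdot 7^{2} \cdot 13 = 0 \cdot 49 \cdot 13 = 0 \cdot 13 = 0$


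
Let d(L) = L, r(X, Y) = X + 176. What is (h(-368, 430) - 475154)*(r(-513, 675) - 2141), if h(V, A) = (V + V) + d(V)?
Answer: 1180167324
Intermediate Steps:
r(X, Y) = 176 + X
h(V, A) = 3*V (h(V, A) = (V + V) + V = 2*V + V = 3*V)
(h(-368, 430) - 475154)*(r(-513, 675) - 2141) = (3*(-368) - 475154)*((176 - 513) - 2141) = (-1104 - 475154)*(-337 - 2141) = -476258*(-2478) = 1180167324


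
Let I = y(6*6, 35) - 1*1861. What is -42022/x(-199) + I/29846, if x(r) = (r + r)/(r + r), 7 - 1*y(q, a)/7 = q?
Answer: -627095338/14923 ≈ -42022.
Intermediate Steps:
y(q, a) = 49 - 7*q
I = -2064 (I = (49 - 42*6) - 1*1861 = (49 - 7*36) - 1861 = (49 - 252) - 1861 = -203 - 1861 = -2064)
x(r) = 1 (x(r) = (2*r)/((2*r)) = (2*r)*(1/(2*r)) = 1)
-42022/x(-199) + I/29846 = -42022/1 - 2064/29846 = -42022*1 - 2064*1/29846 = -42022 - 1032/14923 = -627095338/14923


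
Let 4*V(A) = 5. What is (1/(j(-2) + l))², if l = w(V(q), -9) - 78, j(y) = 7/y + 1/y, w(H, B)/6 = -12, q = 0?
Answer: 1/23716 ≈ 4.2166e-5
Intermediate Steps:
V(A) = 5/4 (V(A) = (¼)*5 = 5/4)
w(H, B) = -72 (w(H, B) = 6*(-12) = -72)
j(y) = 8/y (j(y) = 7/y + 1/y = 8/y)
l = -150 (l = -72 - 78 = -150)
(1/(j(-2) + l))² = (1/(8/(-2) - 150))² = (1/(8*(-½) - 150))² = (1/(-4 - 150))² = (1/(-154))² = (-1/154)² = 1/23716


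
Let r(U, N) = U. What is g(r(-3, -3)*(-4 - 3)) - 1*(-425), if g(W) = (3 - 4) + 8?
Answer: 432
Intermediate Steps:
g(W) = 7 (g(W) = -1 + 8 = 7)
g(r(-3, -3)*(-4 - 3)) - 1*(-425) = 7 - 1*(-425) = 7 + 425 = 432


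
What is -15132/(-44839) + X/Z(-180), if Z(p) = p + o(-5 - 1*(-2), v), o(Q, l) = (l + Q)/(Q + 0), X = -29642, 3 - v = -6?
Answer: 665935831/4080349 ≈ 163.21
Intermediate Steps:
v = 9 (v = 3 - 1*(-6) = 3 + 6 = 9)
o(Q, l) = (Q + l)/Q
Z(p) = -2 + p (Z(p) = p + ((-5 - 1*(-2)) + 9)/(-5 - 1*(-2)) = p + ((-5 + 2) + 9)/(-5 + 2) = p + (-3 + 9)/(-3) = p - 1/3*6 = p - 2 = -2 + p)
-15132/(-44839) + X/Z(-180) = -15132/(-44839) - 29642/(-2 - 180) = -15132*(-1/44839) - 29642/(-182) = 15132/44839 - 29642*(-1/182) = 15132/44839 + 14821/91 = 665935831/4080349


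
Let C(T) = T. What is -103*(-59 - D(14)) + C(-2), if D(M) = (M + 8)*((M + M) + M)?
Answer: 101247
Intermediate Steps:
D(M) = 3*M*(8 + M) (D(M) = (8 + M)*(2*M + M) = (8 + M)*(3*M) = 3*M*(8 + M))
-103*(-59 - D(14)) + C(-2) = -103*(-59 - 3*14*(8 + 14)) - 2 = -103*(-59 - 3*14*22) - 2 = -103*(-59 - 1*924) - 2 = -103*(-59 - 924) - 2 = -103*(-983) - 2 = 101249 - 2 = 101247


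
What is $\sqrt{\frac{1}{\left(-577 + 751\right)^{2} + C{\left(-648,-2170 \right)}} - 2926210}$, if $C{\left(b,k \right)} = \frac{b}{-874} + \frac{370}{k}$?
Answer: $\frac{i \sqrt{10919568770029724932127}}{61087169} \approx 1710.6 i$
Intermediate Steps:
$C{\left(b,k \right)} = \frac{370}{k} - \frac{b}{874}$ ($C{\left(b,k \right)} = b \left(- \frac{1}{874}\right) + \frac{370}{k} = - \frac{b}{874} + \frac{370}{k} = \frac{370}{k} - \frac{b}{874}$)
$\sqrt{\frac{1}{\left(-577 + 751\right)^{2} + C{\left(-648,-2170 \right)}} - 2926210} = \sqrt{\frac{1}{\left(-577 + 751\right)^{2} + \left(\frac{370}{-2170} - - \frac{324}{437}\right)} - 2926210} = \sqrt{\frac{1}{174^{2} + \left(370 \left(- \frac{1}{2170}\right) + \frac{324}{437}\right)} - 2926210} = \sqrt{\frac{1}{30276 + \left(- \frac{37}{217} + \frac{324}{437}\right)} - 2926210} = \sqrt{\frac{1}{30276 + \frac{54139}{94829}} - 2926210} = \sqrt{\frac{1}{\frac{2871096943}{94829}} - 2926210} = \sqrt{\frac{94829}{2871096943} - 2926210} = \sqrt{- \frac{8401432585481201}{2871096943}} = \frac{i \sqrt{10919568770029724932127}}{61087169}$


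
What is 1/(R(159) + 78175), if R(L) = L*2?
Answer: 1/78493 ≈ 1.2740e-5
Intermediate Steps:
R(L) = 2*L
1/(R(159) + 78175) = 1/(2*159 + 78175) = 1/(318 + 78175) = 1/78493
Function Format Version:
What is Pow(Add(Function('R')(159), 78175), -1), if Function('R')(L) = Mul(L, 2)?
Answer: Rational(1, 78493) ≈ 1.2740e-5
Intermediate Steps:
Function('R')(L) = Mul(2, L)
Pow(Add(Function('R')(159), 78175), -1) = Pow(Add(Mul(2, 159), 78175), -1) = Pow(Add(318, 78175), -1) = Pow(78493, -1) = Rational(1, 78493)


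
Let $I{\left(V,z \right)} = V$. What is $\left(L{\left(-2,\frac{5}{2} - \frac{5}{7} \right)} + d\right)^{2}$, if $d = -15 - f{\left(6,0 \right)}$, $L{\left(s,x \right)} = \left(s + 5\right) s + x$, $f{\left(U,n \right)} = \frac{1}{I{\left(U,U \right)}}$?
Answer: $\frac{165649}{441} \approx 375.62$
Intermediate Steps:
$f{\left(U,n \right)} = \frac{1}{U}$
$L{\left(s,x \right)} = x + s \left(5 + s\right)$ ($L{\left(s,x \right)} = \left(5 + s\right) s + x = s \left(5 + s\right) + x = x + s \left(5 + s\right)$)
$d = - \frac{91}{6}$ ($d = -15 - \frac{1}{6} = - \frac{91}{6} \approx -15.167$)
$\left(L{\left(-2,\frac{5}{2} - \frac{5}{7} \right)} + d\right)^{2} = \left(\left(\left(\frac{5}{2} - \frac{5}{7}\right) + \left(-2\right)^{2} + 5 \left(-2\right)\right) - \frac{91}{6}\right)^{2} = \left(\left(\left(5 \cdot \frac{1}{2} - \frac{5}{7}\right) + 4 - 10\right) - \frac{91}{6}\right)^{2} = \left(\left(\left(\frac{5}{2} - \frac{5}{7}\right) + 4 - 10\right) - \frac{91}{6}\right)^{2} = \left(\left(\frac{25}{14} + 4 - 10\right) - \frac{91}{6}\right)^{2} = \left(- \frac{59}{14} - \frac{91}{6}\right)^{2} = \left(- \frac{407}{21}\right)^{2} = \frac{165649}{441}$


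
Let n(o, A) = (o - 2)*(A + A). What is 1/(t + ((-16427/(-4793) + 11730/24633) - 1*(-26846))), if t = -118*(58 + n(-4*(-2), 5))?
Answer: 100653/1301030963 ≈ 7.7364e-5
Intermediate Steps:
n(o, A) = 2*A*(-2 + o) (n(o, A) = (-2 + o)*(2*A) = 2*A*(-2 + o))
t = -13924 (t = -118*(58 + 2*5*(-2 - 4*(-2))) = -118*(58 + 2*5*(-2 + 8)) = -118*(58 + 2*5*6) = -118*(58 + 60) = -118*118 = -13924)
1/(t + ((-16427/(-4793) + 11730/24633) - 1*(-26846))) = 1/(-13924 + ((-16427/(-4793) + 11730/24633) - 1*(-26846))) = 1/(-13924 + ((-16427*(-1/4793) + 11730*(1/24633)) + 26846)) = 1/(-13924 + ((16427/4793 + 10/21) + 26846)) = 1/(-13924 + (392897/100653 + 26846)) = 1/(-13924 + 2702523335/100653) = 1/(1301030963/100653) = 100653/1301030963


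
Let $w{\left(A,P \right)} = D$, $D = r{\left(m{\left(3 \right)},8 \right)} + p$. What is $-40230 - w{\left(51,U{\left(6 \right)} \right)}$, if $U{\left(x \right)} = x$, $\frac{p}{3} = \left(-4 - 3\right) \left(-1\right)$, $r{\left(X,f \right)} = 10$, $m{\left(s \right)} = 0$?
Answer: $-40261$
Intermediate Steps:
$p = 21$ ($p = 3 \left(-4 - 3\right) \left(-1\right) = 3 \left(\left(-7\right) \left(-1\right)\right) = 3 \cdot 7 = 21$)
$D = 31$ ($D = 10 + 21 = 31$)
$w{\left(A,P \right)} = 31$
$-40230 - w{\left(51,U{\left(6 \right)} \right)} = -40230 - 31 = -40261$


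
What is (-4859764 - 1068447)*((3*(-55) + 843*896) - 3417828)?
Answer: 15784839942315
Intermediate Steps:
(-4859764 - 1068447)*((3*(-55) + 843*896) - 3417828) = -5928211*((-165 + 755328) - 3417828) = -5928211*(755163 - 3417828) = -5928211*(-2662665) = 15784839942315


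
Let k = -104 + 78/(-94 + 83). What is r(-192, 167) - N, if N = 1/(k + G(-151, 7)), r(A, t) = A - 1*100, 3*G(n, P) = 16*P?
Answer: -710695/2434 ≈ -291.99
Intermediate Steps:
G(n, P) = 16*P/3 (G(n, P) = (16*P)/3 = 16*P/3)
k = -1222/11 (k = -104 + 78/(-11) = -104 - 1/11*78 = -104 - 78/11 = -1222/11 ≈ -111.09)
r(A, t) = -100 + A (r(A, t) = A - 100 = -100 + A)
N = -33/2434 (N = 1/(-1222/11 + (16/3)*7) = 1/(-1222/11 + 112/3) = 1/(-2434/33) = -33/2434 ≈ -0.013558)
r(-192, 167) - N = (-100 - 192) - 1*(-33/2434) = -292 + 33/2434 = -710695/2434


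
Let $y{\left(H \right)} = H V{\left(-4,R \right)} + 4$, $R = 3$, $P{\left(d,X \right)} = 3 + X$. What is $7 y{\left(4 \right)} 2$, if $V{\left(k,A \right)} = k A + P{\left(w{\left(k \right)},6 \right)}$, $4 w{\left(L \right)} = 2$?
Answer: $-112$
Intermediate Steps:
$w{\left(L \right)} = \frac{1}{2}$ ($w{\left(L \right)} = \frac{1}{4} \cdot 2 = \frac{1}{2}$)
$V{\left(k,A \right)} = 9 + A k$ ($V{\left(k,A \right)} = k A + \left(3 + 6\right) = A k + 9 = 9 + A k$)
$y{\left(H \right)} = 4 - 3 H$ ($y{\left(H \right)} = H \left(9 + 3 \left(-4\right)\right) + 4 = H \left(9 - 12\right) + 4 = H \left(-3\right) + 4 = - 3 H + 4 = 4 - 3 H$)
$7 y{\left(4 \right)} 2 = 7 \left(4 - 12\right) 2 = 7 \left(-8\right) 2 = \left(-56\right) 2 = -112$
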